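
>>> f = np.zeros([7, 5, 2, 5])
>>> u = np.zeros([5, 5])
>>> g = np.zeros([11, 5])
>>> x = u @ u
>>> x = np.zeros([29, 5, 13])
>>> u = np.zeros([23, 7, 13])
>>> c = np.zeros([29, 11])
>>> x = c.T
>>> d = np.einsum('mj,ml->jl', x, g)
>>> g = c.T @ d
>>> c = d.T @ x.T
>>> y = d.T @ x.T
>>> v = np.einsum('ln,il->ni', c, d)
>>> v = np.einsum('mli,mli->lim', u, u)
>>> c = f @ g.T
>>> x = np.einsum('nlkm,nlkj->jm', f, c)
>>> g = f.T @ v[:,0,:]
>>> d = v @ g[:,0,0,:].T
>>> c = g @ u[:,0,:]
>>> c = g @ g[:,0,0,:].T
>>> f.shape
(7, 5, 2, 5)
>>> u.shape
(23, 7, 13)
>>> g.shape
(5, 2, 5, 23)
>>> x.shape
(11, 5)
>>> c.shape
(5, 2, 5, 5)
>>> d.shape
(7, 13, 5)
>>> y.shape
(5, 11)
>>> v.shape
(7, 13, 23)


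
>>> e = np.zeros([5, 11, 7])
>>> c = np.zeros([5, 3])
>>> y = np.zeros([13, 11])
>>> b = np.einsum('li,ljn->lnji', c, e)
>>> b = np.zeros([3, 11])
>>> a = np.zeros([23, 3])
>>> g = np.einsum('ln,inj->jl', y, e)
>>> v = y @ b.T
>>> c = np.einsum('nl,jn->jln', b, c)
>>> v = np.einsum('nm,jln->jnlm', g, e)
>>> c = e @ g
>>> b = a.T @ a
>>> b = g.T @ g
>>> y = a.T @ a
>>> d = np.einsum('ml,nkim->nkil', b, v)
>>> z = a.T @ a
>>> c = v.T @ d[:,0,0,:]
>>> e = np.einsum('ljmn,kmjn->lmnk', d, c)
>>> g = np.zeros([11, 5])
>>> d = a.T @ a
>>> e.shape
(5, 11, 13, 13)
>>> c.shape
(13, 11, 7, 13)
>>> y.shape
(3, 3)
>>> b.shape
(13, 13)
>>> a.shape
(23, 3)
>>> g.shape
(11, 5)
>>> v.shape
(5, 7, 11, 13)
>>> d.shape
(3, 3)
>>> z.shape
(3, 3)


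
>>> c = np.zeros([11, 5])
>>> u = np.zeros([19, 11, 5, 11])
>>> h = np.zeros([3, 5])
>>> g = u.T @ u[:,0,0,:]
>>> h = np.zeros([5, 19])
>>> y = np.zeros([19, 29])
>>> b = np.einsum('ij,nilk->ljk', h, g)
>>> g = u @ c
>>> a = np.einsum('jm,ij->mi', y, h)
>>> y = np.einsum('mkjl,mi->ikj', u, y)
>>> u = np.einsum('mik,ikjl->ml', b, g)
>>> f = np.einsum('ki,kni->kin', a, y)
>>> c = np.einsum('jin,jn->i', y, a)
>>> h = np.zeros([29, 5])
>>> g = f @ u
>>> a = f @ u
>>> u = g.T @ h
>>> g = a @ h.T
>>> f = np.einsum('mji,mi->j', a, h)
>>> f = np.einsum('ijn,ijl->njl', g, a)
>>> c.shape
(11,)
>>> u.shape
(5, 5, 5)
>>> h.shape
(29, 5)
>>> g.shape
(29, 5, 29)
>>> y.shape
(29, 11, 5)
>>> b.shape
(11, 19, 11)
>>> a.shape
(29, 5, 5)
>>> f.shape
(29, 5, 5)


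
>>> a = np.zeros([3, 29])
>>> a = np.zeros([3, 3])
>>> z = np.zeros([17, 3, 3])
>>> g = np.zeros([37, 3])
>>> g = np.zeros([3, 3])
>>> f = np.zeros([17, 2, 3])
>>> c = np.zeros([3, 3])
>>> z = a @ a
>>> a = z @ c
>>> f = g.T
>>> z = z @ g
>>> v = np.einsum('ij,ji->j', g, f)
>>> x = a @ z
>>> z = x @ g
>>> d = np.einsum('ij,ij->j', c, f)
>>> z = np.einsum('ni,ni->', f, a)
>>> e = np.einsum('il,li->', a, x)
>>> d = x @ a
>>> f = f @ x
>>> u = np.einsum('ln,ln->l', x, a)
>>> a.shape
(3, 3)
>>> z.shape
()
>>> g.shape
(3, 3)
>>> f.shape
(3, 3)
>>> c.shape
(3, 3)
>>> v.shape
(3,)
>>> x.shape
(3, 3)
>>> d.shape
(3, 3)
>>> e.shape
()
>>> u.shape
(3,)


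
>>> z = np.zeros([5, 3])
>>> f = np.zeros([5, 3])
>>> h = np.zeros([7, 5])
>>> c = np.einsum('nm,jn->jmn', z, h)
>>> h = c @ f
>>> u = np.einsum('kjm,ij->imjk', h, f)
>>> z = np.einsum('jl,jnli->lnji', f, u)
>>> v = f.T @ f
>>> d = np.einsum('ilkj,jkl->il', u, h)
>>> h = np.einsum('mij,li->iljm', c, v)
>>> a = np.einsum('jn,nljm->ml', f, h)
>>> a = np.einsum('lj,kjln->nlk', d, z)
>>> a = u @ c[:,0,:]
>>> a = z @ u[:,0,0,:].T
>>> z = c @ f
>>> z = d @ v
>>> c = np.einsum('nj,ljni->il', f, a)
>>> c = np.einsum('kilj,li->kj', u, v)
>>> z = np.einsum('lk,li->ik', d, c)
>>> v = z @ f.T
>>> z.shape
(7, 3)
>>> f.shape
(5, 3)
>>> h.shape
(3, 3, 5, 7)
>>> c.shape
(5, 7)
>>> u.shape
(5, 3, 3, 7)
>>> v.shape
(7, 5)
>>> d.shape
(5, 3)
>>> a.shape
(3, 3, 5, 5)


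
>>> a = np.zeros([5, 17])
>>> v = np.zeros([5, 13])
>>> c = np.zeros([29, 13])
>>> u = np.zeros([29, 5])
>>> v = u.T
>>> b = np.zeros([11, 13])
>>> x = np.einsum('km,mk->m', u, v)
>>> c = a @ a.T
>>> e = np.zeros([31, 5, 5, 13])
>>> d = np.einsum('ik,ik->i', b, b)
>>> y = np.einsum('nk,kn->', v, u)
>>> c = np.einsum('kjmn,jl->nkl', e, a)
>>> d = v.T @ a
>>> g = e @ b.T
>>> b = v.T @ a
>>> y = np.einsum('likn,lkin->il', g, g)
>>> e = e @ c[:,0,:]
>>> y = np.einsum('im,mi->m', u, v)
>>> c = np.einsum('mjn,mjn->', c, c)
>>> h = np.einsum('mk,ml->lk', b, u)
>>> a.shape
(5, 17)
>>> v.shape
(5, 29)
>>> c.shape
()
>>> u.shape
(29, 5)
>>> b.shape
(29, 17)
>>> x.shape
(5,)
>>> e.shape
(31, 5, 5, 17)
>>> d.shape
(29, 17)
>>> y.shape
(5,)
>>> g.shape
(31, 5, 5, 11)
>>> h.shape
(5, 17)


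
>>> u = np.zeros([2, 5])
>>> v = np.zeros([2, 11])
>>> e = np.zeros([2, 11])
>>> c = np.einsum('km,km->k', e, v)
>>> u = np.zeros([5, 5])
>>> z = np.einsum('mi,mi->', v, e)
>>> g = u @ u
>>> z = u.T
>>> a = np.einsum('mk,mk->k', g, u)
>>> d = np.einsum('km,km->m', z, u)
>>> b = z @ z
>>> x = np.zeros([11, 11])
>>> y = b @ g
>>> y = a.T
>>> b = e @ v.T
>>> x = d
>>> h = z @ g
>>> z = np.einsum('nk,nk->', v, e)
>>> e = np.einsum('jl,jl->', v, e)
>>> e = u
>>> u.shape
(5, 5)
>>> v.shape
(2, 11)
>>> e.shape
(5, 5)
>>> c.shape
(2,)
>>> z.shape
()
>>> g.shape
(5, 5)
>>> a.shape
(5,)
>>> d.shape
(5,)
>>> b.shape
(2, 2)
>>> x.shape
(5,)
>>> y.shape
(5,)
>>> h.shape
(5, 5)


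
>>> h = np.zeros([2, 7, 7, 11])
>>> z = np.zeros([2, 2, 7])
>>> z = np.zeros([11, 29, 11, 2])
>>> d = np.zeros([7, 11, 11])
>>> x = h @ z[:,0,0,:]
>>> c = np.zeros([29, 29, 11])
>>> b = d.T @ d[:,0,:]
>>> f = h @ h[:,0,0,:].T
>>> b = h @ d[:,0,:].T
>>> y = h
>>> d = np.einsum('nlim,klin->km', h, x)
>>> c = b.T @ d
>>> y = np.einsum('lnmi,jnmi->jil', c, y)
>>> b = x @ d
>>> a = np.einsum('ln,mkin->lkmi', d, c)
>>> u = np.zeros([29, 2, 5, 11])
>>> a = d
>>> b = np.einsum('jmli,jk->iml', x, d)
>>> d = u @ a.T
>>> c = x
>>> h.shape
(2, 7, 7, 11)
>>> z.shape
(11, 29, 11, 2)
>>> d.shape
(29, 2, 5, 2)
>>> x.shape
(2, 7, 7, 2)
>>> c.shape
(2, 7, 7, 2)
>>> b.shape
(2, 7, 7)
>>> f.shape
(2, 7, 7, 2)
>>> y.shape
(2, 11, 7)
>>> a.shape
(2, 11)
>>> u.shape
(29, 2, 5, 11)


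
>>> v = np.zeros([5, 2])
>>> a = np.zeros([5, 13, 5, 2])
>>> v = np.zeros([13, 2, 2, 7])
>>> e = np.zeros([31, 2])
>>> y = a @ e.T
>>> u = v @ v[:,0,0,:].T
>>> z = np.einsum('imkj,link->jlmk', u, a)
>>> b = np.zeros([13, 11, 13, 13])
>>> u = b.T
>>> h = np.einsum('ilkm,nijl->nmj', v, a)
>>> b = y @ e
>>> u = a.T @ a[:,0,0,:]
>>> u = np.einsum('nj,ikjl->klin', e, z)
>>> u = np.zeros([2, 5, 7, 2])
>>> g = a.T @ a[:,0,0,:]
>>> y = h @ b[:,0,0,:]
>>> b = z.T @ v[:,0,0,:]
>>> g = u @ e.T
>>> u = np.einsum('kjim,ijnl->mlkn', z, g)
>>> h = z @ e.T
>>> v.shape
(13, 2, 2, 7)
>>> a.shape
(5, 13, 5, 2)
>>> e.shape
(31, 2)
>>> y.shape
(5, 7, 2)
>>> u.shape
(2, 31, 13, 7)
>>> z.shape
(13, 5, 2, 2)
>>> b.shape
(2, 2, 5, 7)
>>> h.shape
(13, 5, 2, 31)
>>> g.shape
(2, 5, 7, 31)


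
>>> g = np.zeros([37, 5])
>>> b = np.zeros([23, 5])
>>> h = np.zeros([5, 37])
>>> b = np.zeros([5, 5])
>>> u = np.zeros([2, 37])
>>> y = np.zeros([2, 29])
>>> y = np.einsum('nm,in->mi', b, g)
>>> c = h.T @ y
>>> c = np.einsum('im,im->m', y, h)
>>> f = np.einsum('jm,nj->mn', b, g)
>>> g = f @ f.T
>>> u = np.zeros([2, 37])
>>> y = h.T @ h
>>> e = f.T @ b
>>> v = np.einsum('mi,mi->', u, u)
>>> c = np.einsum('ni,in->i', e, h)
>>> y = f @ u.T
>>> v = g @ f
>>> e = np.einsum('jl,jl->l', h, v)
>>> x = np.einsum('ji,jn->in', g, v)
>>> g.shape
(5, 5)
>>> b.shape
(5, 5)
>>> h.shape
(5, 37)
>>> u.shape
(2, 37)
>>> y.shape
(5, 2)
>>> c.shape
(5,)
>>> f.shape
(5, 37)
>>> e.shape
(37,)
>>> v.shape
(5, 37)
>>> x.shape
(5, 37)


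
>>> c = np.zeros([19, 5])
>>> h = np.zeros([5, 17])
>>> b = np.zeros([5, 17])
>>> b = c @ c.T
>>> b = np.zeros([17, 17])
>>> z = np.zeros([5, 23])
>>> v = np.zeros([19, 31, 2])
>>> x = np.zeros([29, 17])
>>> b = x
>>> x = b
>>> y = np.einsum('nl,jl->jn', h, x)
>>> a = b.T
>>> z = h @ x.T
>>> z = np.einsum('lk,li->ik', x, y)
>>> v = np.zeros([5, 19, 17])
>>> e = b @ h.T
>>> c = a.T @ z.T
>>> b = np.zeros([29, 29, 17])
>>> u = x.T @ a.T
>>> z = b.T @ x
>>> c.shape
(29, 5)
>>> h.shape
(5, 17)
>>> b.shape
(29, 29, 17)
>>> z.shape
(17, 29, 17)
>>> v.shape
(5, 19, 17)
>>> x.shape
(29, 17)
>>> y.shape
(29, 5)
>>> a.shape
(17, 29)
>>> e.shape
(29, 5)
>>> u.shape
(17, 17)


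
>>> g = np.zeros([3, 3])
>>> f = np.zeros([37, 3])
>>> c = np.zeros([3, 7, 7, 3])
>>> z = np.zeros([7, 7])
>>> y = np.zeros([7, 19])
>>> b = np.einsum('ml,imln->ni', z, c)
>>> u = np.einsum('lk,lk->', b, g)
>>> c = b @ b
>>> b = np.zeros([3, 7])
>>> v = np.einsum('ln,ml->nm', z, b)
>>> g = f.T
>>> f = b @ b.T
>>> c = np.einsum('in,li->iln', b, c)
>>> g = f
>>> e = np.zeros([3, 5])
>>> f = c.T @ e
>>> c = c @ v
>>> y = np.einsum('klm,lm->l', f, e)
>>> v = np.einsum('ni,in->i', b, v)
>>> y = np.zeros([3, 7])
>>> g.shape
(3, 3)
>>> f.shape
(7, 3, 5)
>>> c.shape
(3, 3, 3)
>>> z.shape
(7, 7)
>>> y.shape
(3, 7)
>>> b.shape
(3, 7)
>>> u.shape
()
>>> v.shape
(7,)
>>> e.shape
(3, 5)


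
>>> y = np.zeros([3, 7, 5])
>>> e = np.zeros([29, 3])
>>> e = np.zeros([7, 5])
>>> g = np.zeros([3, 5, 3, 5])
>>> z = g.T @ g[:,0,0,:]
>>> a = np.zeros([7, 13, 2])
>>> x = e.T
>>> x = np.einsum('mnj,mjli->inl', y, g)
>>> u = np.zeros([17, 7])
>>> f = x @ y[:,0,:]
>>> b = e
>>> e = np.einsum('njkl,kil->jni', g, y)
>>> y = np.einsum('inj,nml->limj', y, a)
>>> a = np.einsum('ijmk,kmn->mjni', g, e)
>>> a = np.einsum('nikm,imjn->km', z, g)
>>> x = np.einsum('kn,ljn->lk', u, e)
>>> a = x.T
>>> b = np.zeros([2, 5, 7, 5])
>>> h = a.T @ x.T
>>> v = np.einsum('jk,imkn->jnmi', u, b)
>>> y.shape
(2, 3, 13, 5)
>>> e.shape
(5, 3, 7)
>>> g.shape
(3, 5, 3, 5)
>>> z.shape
(5, 3, 5, 5)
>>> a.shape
(17, 5)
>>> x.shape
(5, 17)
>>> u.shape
(17, 7)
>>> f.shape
(5, 7, 5)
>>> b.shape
(2, 5, 7, 5)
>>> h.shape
(5, 5)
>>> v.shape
(17, 5, 5, 2)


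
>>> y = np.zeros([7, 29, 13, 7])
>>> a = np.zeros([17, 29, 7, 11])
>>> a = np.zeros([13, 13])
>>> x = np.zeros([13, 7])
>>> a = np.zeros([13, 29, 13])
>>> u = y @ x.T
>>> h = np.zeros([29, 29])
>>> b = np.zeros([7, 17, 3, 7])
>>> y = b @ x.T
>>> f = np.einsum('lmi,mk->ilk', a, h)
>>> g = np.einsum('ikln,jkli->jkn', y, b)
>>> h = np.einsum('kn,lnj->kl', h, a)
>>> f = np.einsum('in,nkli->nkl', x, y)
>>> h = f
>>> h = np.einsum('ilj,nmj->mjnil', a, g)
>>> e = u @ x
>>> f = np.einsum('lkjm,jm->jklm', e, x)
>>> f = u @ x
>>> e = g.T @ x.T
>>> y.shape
(7, 17, 3, 13)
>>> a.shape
(13, 29, 13)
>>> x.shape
(13, 7)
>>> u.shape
(7, 29, 13, 13)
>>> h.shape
(17, 13, 7, 13, 29)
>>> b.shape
(7, 17, 3, 7)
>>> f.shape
(7, 29, 13, 7)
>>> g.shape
(7, 17, 13)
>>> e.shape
(13, 17, 13)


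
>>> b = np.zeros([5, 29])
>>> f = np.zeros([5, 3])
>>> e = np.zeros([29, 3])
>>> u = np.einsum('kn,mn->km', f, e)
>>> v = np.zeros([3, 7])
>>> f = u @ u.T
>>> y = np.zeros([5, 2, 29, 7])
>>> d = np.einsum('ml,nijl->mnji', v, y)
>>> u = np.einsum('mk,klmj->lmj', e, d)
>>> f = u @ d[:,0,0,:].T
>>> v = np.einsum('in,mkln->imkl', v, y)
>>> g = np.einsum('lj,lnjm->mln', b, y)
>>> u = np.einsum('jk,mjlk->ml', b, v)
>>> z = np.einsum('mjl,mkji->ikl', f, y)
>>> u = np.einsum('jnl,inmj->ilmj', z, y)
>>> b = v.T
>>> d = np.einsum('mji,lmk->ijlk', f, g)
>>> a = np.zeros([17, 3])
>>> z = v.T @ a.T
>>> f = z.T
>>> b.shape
(29, 2, 5, 3)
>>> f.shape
(17, 5, 2, 29)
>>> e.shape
(29, 3)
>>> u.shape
(5, 3, 29, 7)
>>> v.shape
(3, 5, 2, 29)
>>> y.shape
(5, 2, 29, 7)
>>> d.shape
(3, 29, 7, 2)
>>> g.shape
(7, 5, 2)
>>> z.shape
(29, 2, 5, 17)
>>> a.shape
(17, 3)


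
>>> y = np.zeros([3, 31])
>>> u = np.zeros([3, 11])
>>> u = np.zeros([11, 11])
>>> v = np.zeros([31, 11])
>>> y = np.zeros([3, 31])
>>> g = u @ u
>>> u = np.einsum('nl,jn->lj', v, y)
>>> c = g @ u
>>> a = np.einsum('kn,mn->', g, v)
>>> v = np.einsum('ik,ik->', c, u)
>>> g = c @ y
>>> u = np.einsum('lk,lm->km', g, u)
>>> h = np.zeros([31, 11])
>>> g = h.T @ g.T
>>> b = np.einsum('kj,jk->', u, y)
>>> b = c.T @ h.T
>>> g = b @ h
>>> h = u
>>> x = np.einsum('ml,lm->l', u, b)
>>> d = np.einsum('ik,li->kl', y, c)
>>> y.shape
(3, 31)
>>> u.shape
(31, 3)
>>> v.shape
()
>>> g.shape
(3, 11)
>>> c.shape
(11, 3)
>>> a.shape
()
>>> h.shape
(31, 3)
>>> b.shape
(3, 31)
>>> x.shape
(3,)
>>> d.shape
(31, 11)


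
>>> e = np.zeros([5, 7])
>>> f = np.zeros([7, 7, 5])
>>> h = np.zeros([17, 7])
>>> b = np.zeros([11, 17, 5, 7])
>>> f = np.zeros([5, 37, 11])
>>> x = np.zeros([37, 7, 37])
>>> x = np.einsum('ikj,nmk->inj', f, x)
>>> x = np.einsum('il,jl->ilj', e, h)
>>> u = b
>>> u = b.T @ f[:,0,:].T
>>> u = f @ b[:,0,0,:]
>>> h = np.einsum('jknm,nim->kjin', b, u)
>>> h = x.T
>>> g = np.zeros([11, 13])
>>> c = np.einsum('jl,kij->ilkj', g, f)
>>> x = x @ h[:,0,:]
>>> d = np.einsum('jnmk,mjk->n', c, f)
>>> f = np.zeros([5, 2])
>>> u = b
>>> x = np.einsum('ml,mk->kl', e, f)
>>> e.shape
(5, 7)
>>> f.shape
(5, 2)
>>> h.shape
(17, 7, 5)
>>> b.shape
(11, 17, 5, 7)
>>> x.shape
(2, 7)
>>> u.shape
(11, 17, 5, 7)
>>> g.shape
(11, 13)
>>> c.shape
(37, 13, 5, 11)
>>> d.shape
(13,)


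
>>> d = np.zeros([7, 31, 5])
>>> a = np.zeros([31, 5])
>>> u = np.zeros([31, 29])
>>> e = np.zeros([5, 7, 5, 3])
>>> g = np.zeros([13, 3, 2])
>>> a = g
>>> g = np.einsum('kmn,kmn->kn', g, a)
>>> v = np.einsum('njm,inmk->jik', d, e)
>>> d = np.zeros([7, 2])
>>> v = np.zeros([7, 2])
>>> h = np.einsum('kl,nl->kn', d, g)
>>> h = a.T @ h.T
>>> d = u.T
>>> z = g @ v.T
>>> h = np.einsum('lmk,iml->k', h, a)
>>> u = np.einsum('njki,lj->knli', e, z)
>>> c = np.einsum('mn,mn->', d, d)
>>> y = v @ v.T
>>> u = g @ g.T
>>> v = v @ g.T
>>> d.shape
(29, 31)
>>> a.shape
(13, 3, 2)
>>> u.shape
(13, 13)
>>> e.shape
(5, 7, 5, 3)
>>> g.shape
(13, 2)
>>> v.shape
(7, 13)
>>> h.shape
(7,)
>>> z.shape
(13, 7)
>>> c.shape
()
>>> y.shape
(7, 7)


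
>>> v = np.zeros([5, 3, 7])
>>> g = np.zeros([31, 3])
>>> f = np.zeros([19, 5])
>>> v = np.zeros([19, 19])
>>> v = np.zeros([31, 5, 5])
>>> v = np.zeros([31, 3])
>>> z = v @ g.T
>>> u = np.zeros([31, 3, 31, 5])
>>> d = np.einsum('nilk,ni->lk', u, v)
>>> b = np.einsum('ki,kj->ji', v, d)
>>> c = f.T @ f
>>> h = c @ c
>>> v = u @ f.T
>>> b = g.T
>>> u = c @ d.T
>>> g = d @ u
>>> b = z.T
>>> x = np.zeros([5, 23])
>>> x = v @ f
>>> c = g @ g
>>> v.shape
(31, 3, 31, 19)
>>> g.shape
(31, 31)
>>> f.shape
(19, 5)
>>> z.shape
(31, 31)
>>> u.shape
(5, 31)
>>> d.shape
(31, 5)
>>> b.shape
(31, 31)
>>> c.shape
(31, 31)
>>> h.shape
(5, 5)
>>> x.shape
(31, 3, 31, 5)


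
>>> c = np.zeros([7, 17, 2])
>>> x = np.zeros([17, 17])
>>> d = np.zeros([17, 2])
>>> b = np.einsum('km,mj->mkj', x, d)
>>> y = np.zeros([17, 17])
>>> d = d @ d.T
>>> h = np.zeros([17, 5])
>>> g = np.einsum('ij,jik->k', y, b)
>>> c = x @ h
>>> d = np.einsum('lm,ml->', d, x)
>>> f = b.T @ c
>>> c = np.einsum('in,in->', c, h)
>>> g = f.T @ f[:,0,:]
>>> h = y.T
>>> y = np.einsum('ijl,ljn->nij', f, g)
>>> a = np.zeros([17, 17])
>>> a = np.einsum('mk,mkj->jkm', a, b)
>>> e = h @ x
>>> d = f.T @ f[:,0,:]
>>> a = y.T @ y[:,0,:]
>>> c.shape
()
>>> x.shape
(17, 17)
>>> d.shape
(5, 17, 5)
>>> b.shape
(17, 17, 2)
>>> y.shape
(5, 2, 17)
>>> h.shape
(17, 17)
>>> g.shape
(5, 17, 5)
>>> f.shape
(2, 17, 5)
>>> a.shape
(17, 2, 17)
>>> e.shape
(17, 17)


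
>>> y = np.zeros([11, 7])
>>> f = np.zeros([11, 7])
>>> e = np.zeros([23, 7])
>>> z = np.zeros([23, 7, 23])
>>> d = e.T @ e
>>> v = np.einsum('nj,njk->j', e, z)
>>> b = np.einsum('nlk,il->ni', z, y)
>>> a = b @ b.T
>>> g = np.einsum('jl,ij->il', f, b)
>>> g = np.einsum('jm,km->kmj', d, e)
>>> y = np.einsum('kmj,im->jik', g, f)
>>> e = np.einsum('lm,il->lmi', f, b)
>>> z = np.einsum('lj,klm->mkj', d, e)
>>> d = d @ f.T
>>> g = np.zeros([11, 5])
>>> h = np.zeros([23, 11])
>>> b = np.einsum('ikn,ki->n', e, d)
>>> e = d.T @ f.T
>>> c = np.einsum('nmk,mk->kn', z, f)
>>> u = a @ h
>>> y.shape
(7, 11, 23)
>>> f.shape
(11, 7)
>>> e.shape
(11, 11)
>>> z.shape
(23, 11, 7)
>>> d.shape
(7, 11)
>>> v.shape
(7,)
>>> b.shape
(23,)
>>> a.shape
(23, 23)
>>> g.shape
(11, 5)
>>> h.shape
(23, 11)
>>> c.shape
(7, 23)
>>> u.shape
(23, 11)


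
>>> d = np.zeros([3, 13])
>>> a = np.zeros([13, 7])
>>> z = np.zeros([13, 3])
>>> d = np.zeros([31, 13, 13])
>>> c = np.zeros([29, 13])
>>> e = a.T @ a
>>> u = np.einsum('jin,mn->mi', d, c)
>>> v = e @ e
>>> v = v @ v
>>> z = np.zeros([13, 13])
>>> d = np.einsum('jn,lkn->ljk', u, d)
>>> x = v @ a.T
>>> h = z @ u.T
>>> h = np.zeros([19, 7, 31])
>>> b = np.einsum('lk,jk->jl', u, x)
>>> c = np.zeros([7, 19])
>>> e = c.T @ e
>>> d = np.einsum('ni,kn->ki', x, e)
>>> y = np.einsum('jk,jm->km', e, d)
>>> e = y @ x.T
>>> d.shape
(19, 13)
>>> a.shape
(13, 7)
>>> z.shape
(13, 13)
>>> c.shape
(7, 19)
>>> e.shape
(7, 7)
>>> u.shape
(29, 13)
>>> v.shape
(7, 7)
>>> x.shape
(7, 13)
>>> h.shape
(19, 7, 31)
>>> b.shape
(7, 29)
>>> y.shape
(7, 13)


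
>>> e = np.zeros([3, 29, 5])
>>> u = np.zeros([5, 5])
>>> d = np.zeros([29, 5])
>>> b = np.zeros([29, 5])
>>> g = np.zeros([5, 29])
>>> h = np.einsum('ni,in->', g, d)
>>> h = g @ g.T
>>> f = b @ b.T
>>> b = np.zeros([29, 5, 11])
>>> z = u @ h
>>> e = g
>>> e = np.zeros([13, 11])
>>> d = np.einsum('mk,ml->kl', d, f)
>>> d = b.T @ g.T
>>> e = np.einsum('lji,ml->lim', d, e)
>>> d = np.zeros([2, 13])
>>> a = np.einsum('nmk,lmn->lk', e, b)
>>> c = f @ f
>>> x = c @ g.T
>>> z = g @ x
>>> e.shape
(11, 5, 13)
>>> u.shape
(5, 5)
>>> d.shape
(2, 13)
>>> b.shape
(29, 5, 11)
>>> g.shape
(5, 29)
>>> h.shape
(5, 5)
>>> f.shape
(29, 29)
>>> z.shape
(5, 5)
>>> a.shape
(29, 13)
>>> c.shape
(29, 29)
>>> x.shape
(29, 5)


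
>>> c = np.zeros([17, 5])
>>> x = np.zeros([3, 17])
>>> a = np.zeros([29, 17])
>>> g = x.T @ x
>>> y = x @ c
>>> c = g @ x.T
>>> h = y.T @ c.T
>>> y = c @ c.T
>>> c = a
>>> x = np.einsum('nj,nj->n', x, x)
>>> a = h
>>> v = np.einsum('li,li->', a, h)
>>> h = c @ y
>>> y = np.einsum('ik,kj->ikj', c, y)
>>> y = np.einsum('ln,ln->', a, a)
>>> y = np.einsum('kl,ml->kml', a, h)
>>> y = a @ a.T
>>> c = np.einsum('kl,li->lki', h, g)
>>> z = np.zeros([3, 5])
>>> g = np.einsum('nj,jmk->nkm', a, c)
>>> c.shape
(17, 29, 17)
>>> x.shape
(3,)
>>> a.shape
(5, 17)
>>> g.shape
(5, 17, 29)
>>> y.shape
(5, 5)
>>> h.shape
(29, 17)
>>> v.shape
()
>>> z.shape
(3, 5)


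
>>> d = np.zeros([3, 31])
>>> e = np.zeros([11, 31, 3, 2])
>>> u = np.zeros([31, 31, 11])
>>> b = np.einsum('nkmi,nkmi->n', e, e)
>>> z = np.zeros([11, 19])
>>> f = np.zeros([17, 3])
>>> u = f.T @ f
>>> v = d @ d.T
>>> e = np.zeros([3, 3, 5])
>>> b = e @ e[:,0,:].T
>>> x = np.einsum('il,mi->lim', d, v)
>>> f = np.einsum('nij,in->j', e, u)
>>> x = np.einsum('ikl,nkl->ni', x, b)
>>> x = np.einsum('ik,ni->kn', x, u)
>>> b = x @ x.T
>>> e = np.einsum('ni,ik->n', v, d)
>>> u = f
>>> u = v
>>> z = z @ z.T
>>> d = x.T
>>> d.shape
(3, 31)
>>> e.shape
(3,)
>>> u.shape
(3, 3)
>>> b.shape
(31, 31)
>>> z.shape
(11, 11)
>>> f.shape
(5,)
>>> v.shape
(3, 3)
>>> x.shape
(31, 3)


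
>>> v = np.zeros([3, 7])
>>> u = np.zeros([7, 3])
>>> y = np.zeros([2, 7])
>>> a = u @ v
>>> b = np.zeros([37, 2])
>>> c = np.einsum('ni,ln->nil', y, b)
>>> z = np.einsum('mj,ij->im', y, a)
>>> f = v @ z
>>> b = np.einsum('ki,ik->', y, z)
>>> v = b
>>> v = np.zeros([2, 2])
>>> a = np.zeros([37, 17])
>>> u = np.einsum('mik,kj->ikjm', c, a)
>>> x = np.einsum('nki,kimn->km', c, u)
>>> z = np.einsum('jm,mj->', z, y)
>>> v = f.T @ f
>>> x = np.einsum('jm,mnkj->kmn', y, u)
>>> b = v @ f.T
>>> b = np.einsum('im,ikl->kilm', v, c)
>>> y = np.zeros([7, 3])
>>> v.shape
(2, 2)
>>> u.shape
(7, 37, 17, 2)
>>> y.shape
(7, 3)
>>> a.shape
(37, 17)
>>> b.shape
(7, 2, 37, 2)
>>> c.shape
(2, 7, 37)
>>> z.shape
()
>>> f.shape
(3, 2)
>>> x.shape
(17, 7, 37)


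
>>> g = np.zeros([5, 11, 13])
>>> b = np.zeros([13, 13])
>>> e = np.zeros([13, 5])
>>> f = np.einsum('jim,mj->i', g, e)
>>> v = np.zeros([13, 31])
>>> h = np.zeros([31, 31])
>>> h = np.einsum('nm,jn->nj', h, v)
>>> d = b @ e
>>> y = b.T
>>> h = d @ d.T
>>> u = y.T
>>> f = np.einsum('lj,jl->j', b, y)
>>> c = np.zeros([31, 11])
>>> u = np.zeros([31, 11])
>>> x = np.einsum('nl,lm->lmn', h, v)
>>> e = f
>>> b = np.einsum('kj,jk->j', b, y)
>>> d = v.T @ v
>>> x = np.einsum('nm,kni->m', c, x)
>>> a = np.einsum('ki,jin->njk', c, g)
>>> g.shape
(5, 11, 13)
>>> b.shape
(13,)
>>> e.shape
(13,)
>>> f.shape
(13,)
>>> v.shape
(13, 31)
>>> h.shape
(13, 13)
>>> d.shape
(31, 31)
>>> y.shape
(13, 13)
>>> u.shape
(31, 11)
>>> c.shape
(31, 11)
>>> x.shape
(11,)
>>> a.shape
(13, 5, 31)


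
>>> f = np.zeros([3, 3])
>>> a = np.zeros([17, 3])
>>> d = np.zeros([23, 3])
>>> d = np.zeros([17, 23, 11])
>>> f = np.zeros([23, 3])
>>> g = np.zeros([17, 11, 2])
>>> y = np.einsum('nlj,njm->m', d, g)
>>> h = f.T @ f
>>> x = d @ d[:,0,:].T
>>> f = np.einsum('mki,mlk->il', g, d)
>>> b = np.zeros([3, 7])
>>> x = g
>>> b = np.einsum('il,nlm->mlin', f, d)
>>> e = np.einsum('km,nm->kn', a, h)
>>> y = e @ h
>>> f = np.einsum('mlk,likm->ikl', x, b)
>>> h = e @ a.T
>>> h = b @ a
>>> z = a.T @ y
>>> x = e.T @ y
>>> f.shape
(23, 2, 11)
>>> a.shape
(17, 3)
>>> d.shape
(17, 23, 11)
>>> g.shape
(17, 11, 2)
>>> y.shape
(17, 3)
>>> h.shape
(11, 23, 2, 3)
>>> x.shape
(3, 3)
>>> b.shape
(11, 23, 2, 17)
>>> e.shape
(17, 3)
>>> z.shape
(3, 3)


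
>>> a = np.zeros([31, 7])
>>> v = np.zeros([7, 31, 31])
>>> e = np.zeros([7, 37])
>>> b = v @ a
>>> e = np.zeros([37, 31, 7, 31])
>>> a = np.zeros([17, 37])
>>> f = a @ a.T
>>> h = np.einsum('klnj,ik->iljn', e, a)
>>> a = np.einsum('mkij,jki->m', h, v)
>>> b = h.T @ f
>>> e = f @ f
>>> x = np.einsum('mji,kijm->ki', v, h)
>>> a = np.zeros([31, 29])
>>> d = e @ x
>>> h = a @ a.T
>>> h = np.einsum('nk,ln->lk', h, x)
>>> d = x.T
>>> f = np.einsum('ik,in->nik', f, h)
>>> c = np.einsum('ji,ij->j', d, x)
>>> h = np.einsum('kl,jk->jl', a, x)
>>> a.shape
(31, 29)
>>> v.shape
(7, 31, 31)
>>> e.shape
(17, 17)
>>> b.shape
(7, 31, 31, 17)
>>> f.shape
(31, 17, 17)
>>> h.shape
(17, 29)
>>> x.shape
(17, 31)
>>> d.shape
(31, 17)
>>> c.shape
(31,)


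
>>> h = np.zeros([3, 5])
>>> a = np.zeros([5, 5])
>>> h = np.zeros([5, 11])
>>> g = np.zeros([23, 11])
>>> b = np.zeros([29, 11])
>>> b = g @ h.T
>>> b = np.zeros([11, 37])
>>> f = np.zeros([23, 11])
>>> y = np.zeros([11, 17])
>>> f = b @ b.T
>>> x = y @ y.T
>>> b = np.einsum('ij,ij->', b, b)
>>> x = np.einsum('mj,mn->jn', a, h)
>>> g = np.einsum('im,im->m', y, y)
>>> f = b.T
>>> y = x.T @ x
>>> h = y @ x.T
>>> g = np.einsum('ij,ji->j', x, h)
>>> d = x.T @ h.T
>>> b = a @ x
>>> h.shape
(11, 5)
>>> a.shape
(5, 5)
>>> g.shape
(11,)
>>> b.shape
(5, 11)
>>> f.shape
()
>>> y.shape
(11, 11)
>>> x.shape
(5, 11)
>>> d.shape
(11, 11)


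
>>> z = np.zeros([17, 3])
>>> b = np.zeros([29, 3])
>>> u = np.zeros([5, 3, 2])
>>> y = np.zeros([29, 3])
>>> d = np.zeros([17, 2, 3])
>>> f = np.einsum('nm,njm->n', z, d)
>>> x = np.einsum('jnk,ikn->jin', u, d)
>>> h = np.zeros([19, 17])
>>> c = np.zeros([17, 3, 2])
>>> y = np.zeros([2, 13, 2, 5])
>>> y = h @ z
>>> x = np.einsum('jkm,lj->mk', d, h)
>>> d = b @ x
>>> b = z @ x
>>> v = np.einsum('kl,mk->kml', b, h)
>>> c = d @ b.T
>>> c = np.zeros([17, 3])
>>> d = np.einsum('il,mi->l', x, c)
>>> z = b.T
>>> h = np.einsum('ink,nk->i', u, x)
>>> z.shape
(2, 17)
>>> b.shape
(17, 2)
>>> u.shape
(5, 3, 2)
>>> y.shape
(19, 3)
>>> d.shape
(2,)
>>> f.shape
(17,)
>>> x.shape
(3, 2)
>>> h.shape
(5,)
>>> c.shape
(17, 3)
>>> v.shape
(17, 19, 2)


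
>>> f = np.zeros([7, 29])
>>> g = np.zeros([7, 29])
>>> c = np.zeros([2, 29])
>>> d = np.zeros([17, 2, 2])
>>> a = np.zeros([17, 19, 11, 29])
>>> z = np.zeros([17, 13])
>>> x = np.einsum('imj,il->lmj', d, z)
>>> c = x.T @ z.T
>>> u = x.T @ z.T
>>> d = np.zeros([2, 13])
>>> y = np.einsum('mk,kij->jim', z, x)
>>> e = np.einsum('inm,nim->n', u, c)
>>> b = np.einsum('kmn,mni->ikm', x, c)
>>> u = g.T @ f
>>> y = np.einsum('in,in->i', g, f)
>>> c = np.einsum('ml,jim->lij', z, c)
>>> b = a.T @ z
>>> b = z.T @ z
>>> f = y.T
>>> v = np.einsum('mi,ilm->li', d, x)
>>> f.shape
(7,)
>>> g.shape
(7, 29)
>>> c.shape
(13, 2, 2)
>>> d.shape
(2, 13)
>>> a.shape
(17, 19, 11, 29)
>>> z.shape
(17, 13)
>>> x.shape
(13, 2, 2)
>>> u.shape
(29, 29)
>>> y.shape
(7,)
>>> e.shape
(2,)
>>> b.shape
(13, 13)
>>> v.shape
(2, 13)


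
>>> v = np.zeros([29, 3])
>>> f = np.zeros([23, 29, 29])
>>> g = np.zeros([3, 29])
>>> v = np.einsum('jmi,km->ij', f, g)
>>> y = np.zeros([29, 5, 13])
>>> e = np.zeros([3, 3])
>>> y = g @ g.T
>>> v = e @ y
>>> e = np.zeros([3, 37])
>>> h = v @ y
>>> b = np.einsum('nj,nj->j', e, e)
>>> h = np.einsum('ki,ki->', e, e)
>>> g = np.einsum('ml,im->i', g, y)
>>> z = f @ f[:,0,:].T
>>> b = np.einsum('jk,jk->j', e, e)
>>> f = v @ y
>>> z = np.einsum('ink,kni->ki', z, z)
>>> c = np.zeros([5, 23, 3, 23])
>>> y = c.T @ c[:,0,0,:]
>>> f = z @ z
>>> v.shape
(3, 3)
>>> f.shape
(23, 23)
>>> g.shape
(3,)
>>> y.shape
(23, 3, 23, 23)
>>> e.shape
(3, 37)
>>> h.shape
()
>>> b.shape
(3,)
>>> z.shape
(23, 23)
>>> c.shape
(5, 23, 3, 23)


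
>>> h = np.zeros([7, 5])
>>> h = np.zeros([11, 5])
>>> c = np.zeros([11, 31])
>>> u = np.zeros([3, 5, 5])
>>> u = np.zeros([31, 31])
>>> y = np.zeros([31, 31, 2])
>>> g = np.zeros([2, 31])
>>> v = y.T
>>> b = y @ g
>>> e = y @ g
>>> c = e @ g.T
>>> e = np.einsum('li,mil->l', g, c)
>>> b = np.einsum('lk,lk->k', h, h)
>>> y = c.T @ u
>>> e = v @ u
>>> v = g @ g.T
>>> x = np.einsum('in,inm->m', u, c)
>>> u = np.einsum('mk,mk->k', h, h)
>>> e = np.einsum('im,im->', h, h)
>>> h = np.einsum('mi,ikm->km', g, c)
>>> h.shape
(31, 2)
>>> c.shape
(31, 31, 2)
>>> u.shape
(5,)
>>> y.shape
(2, 31, 31)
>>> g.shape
(2, 31)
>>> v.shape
(2, 2)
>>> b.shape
(5,)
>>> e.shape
()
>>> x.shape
(2,)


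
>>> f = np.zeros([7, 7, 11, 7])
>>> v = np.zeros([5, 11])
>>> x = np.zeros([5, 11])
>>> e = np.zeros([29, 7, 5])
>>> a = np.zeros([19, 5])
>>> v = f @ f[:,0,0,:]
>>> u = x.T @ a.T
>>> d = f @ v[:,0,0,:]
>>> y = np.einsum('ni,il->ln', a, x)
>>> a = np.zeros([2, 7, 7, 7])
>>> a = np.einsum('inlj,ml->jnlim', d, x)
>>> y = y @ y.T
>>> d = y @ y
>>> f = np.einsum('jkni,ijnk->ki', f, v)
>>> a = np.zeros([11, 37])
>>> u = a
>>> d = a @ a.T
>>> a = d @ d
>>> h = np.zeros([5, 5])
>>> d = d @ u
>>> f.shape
(7, 7)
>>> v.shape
(7, 7, 11, 7)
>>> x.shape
(5, 11)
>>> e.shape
(29, 7, 5)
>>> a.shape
(11, 11)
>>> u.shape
(11, 37)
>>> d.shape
(11, 37)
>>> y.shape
(11, 11)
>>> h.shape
(5, 5)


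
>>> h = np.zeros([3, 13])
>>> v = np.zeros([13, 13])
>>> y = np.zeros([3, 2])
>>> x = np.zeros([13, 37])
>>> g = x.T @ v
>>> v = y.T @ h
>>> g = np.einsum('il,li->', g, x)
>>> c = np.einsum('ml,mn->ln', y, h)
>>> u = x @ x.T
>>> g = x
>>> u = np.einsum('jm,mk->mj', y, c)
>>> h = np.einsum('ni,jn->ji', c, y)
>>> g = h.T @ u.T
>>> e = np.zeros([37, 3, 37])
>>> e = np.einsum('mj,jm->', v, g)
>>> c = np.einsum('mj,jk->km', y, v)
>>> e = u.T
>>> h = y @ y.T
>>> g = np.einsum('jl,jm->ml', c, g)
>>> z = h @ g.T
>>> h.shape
(3, 3)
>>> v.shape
(2, 13)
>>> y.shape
(3, 2)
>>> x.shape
(13, 37)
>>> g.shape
(2, 3)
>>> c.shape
(13, 3)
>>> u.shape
(2, 3)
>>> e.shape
(3, 2)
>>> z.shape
(3, 2)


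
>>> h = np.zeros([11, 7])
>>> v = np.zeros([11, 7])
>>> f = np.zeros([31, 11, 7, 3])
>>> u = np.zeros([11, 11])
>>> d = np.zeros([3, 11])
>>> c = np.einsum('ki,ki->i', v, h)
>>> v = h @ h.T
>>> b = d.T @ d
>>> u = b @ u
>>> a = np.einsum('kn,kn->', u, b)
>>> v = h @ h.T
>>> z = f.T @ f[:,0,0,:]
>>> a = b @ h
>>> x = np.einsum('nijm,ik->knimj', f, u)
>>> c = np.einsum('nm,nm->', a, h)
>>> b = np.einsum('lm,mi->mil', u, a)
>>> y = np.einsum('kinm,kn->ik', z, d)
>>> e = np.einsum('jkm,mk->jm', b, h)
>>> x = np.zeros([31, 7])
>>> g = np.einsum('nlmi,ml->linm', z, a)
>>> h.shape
(11, 7)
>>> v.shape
(11, 11)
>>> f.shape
(31, 11, 7, 3)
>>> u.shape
(11, 11)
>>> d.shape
(3, 11)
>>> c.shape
()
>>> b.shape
(11, 7, 11)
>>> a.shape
(11, 7)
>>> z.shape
(3, 7, 11, 3)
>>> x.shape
(31, 7)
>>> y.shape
(7, 3)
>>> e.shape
(11, 11)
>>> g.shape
(7, 3, 3, 11)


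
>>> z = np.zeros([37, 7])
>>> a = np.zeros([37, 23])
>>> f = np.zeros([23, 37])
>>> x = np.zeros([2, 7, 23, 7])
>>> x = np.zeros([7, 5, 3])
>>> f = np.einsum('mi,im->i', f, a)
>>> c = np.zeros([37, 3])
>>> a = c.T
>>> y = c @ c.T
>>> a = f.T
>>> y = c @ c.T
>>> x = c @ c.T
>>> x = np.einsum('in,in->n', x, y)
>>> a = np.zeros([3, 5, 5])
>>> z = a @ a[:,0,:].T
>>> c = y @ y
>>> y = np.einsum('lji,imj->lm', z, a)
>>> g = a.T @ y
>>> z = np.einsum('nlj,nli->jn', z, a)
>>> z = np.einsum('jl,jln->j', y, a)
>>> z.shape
(3,)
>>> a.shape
(3, 5, 5)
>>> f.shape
(37,)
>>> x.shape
(37,)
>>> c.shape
(37, 37)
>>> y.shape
(3, 5)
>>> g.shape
(5, 5, 5)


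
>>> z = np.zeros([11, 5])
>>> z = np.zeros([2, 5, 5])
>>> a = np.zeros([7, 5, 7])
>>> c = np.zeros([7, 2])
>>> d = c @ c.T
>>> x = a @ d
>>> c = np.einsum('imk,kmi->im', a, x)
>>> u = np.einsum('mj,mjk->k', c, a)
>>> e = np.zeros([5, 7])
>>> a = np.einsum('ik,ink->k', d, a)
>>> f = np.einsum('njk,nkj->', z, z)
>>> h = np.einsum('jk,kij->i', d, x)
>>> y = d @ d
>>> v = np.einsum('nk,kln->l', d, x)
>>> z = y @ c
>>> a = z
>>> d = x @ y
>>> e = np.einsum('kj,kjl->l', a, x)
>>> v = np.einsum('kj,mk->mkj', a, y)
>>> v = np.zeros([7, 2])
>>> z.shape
(7, 5)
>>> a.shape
(7, 5)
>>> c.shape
(7, 5)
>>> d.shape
(7, 5, 7)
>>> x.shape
(7, 5, 7)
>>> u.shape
(7,)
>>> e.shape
(7,)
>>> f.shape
()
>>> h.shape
(5,)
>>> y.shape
(7, 7)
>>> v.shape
(7, 2)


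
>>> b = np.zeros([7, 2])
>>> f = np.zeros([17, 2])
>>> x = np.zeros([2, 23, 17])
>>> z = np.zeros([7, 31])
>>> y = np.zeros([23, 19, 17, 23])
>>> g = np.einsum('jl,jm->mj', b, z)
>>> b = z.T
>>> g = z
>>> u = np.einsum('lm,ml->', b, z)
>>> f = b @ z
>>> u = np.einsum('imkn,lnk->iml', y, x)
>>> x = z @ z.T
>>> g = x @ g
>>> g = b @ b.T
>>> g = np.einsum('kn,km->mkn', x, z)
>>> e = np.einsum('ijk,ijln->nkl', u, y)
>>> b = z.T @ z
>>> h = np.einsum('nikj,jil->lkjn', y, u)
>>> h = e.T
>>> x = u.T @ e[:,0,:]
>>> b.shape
(31, 31)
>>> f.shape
(31, 31)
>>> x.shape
(2, 19, 17)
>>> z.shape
(7, 31)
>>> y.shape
(23, 19, 17, 23)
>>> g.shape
(31, 7, 7)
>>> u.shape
(23, 19, 2)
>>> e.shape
(23, 2, 17)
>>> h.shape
(17, 2, 23)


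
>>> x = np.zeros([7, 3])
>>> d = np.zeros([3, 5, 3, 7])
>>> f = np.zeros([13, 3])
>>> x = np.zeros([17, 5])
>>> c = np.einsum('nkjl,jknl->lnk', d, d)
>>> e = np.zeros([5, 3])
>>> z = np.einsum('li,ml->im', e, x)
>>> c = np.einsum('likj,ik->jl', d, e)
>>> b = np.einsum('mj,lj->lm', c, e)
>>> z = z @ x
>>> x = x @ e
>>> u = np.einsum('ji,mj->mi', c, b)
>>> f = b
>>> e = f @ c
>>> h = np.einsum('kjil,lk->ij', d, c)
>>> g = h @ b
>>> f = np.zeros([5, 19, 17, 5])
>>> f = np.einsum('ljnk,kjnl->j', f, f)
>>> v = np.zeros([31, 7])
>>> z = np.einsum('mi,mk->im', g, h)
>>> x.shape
(17, 3)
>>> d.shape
(3, 5, 3, 7)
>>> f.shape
(19,)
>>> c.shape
(7, 3)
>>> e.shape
(5, 3)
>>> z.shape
(7, 3)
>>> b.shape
(5, 7)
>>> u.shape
(5, 3)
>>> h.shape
(3, 5)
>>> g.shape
(3, 7)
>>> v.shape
(31, 7)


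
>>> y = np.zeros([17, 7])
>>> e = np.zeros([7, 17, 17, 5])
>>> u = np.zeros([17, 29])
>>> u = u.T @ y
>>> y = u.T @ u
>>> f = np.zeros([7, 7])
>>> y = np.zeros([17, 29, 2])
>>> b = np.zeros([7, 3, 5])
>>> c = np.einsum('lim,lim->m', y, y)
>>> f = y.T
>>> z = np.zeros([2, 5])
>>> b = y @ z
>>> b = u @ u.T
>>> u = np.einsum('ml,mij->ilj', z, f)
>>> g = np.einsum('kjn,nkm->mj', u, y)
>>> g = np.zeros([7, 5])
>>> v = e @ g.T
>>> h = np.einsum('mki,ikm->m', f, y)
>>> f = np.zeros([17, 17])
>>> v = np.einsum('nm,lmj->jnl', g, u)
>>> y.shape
(17, 29, 2)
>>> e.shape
(7, 17, 17, 5)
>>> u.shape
(29, 5, 17)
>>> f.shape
(17, 17)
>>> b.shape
(29, 29)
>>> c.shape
(2,)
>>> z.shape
(2, 5)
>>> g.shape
(7, 5)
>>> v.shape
(17, 7, 29)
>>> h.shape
(2,)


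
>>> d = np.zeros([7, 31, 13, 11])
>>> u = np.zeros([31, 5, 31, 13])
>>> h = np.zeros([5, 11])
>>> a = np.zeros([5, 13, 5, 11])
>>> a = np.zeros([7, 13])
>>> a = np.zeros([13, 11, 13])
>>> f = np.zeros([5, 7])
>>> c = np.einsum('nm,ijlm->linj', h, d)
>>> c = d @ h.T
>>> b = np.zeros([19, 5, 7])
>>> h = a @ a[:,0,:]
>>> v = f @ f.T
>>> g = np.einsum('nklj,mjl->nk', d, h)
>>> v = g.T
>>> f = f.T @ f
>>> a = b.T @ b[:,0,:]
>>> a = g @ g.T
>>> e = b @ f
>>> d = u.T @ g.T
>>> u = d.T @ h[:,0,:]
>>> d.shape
(13, 31, 5, 7)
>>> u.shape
(7, 5, 31, 13)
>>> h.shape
(13, 11, 13)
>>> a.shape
(7, 7)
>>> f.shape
(7, 7)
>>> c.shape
(7, 31, 13, 5)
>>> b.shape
(19, 5, 7)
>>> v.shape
(31, 7)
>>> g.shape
(7, 31)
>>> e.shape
(19, 5, 7)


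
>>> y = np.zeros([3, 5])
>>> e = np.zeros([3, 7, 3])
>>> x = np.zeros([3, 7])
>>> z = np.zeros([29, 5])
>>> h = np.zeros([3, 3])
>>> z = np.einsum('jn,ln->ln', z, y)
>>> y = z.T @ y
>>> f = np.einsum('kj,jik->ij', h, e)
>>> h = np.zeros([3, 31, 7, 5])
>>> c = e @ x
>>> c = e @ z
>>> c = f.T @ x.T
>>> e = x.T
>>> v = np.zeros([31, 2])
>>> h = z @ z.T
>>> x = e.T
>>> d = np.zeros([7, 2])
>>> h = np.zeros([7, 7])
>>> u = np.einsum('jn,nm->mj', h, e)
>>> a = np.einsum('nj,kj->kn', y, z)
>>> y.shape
(5, 5)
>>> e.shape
(7, 3)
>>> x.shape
(3, 7)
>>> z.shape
(3, 5)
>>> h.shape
(7, 7)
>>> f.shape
(7, 3)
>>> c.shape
(3, 3)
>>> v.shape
(31, 2)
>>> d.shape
(7, 2)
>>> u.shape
(3, 7)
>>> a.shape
(3, 5)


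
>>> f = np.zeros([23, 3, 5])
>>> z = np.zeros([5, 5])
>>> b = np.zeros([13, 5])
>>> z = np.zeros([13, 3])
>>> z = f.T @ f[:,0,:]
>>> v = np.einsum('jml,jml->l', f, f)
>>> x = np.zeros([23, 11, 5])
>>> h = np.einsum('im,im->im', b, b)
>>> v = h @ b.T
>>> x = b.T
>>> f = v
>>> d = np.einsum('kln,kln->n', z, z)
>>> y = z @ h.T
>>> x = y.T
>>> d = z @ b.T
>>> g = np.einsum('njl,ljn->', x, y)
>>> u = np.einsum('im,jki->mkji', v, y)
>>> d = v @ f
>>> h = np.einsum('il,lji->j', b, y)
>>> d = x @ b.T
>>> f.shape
(13, 13)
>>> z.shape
(5, 3, 5)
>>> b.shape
(13, 5)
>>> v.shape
(13, 13)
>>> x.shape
(13, 3, 5)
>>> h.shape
(3,)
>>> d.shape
(13, 3, 13)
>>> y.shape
(5, 3, 13)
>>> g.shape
()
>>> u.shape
(13, 3, 5, 13)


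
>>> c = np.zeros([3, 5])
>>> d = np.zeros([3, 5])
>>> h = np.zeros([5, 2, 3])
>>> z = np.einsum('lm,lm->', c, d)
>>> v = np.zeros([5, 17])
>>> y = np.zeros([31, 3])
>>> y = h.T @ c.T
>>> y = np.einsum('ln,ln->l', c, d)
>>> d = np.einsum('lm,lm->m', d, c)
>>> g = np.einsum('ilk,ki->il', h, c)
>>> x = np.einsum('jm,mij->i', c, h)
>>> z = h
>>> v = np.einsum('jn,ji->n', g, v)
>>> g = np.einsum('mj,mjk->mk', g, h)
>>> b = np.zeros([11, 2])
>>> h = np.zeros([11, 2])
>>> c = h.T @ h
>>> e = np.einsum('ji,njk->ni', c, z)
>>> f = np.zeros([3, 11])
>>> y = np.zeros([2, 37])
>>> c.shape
(2, 2)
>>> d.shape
(5,)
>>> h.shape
(11, 2)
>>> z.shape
(5, 2, 3)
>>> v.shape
(2,)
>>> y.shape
(2, 37)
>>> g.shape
(5, 3)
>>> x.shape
(2,)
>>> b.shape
(11, 2)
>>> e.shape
(5, 2)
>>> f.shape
(3, 11)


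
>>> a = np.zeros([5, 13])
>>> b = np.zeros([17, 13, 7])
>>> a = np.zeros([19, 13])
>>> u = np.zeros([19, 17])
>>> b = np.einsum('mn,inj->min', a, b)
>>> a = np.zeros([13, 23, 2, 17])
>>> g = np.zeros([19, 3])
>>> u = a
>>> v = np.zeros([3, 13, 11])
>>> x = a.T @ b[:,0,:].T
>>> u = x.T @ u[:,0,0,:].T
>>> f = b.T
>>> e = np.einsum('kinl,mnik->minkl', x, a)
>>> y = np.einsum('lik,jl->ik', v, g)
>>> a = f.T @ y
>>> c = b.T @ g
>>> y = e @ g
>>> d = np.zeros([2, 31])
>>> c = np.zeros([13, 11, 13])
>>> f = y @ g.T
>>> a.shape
(19, 17, 11)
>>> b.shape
(19, 17, 13)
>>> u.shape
(19, 23, 2, 13)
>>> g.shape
(19, 3)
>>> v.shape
(3, 13, 11)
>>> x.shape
(17, 2, 23, 19)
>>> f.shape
(13, 2, 23, 17, 19)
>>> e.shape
(13, 2, 23, 17, 19)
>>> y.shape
(13, 2, 23, 17, 3)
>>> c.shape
(13, 11, 13)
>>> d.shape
(2, 31)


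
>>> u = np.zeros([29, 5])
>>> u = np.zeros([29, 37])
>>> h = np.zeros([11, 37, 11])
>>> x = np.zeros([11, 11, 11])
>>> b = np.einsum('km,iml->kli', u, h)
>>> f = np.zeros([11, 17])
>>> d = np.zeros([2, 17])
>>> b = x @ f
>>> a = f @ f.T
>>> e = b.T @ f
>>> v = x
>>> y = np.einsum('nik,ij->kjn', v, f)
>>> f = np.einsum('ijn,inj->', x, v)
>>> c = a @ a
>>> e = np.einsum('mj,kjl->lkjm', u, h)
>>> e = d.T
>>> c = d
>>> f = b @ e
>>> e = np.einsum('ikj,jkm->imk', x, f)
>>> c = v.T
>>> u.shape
(29, 37)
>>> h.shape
(11, 37, 11)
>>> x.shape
(11, 11, 11)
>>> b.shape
(11, 11, 17)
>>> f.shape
(11, 11, 2)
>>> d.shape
(2, 17)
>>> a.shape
(11, 11)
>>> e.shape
(11, 2, 11)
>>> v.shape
(11, 11, 11)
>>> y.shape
(11, 17, 11)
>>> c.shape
(11, 11, 11)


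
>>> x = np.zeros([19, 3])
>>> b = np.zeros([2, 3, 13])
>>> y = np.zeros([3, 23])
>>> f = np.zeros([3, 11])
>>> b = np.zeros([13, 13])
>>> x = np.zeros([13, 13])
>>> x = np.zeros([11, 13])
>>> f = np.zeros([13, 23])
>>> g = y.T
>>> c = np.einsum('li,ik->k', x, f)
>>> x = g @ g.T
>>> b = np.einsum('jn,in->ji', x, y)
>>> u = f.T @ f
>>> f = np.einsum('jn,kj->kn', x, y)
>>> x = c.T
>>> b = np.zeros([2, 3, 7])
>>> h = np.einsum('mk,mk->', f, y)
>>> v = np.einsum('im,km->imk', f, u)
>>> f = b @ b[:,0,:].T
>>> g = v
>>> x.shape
(23,)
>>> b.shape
(2, 3, 7)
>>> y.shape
(3, 23)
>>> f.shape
(2, 3, 2)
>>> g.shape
(3, 23, 23)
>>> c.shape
(23,)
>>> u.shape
(23, 23)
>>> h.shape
()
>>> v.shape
(3, 23, 23)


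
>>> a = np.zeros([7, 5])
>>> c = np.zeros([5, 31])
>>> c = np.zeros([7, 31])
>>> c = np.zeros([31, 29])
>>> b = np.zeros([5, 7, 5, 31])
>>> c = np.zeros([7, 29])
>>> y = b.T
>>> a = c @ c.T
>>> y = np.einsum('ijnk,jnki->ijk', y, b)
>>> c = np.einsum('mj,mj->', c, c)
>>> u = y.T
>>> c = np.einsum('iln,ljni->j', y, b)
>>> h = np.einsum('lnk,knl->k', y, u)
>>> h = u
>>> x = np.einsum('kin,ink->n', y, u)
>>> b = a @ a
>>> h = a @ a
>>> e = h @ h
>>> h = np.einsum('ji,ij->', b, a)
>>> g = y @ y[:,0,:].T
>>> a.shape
(7, 7)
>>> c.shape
(7,)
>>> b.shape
(7, 7)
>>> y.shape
(31, 5, 5)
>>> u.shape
(5, 5, 31)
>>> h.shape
()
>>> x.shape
(5,)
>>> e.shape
(7, 7)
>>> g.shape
(31, 5, 31)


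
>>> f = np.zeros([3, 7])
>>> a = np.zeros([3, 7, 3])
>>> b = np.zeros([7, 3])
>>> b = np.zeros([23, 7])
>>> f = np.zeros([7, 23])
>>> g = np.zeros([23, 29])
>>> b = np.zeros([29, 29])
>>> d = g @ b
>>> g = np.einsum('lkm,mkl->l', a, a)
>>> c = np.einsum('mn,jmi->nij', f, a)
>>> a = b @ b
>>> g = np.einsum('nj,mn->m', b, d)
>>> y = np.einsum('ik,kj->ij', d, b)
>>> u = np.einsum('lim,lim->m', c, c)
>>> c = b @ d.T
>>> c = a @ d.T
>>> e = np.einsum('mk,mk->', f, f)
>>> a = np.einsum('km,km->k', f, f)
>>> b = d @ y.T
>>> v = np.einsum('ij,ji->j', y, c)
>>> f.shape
(7, 23)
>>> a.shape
(7,)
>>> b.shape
(23, 23)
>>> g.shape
(23,)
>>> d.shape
(23, 29)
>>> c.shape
(29, 23)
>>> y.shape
(23, 29)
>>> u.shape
(3,)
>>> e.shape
()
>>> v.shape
(29,)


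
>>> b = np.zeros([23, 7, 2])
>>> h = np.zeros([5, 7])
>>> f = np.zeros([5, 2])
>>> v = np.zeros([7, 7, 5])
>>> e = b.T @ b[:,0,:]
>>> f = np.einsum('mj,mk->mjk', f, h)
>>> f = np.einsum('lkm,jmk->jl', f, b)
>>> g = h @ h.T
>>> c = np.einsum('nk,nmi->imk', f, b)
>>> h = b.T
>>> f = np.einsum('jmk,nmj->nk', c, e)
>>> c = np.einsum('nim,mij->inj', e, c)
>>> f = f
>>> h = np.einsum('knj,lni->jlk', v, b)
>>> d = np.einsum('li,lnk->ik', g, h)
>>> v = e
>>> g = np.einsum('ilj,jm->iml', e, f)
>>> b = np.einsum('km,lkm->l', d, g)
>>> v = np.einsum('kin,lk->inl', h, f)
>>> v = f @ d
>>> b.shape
(2,)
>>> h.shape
(5, 23, 7)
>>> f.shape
(2, 5)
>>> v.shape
(2, 7)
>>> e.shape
(2, 7, 2)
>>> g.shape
(2, 5, 7)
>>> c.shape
(7, 2, 5)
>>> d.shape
(5, 7)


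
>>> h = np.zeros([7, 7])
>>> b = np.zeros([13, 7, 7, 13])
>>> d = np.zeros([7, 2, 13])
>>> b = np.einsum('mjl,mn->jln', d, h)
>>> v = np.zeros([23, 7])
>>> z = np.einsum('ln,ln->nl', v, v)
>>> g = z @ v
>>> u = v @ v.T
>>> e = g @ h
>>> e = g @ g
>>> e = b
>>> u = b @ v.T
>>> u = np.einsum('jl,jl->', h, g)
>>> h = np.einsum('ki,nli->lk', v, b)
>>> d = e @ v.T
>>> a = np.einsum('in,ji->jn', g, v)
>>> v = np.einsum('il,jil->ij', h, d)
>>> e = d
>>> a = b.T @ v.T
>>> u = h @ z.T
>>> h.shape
(13, 23)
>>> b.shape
(2, 13, 7)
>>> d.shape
(2, 13, 23)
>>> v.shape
(13, 2)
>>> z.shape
(7, 23)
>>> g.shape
(7, 7)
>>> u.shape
(13, 7)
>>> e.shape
(2, 13, 23)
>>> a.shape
(7, 13, 13)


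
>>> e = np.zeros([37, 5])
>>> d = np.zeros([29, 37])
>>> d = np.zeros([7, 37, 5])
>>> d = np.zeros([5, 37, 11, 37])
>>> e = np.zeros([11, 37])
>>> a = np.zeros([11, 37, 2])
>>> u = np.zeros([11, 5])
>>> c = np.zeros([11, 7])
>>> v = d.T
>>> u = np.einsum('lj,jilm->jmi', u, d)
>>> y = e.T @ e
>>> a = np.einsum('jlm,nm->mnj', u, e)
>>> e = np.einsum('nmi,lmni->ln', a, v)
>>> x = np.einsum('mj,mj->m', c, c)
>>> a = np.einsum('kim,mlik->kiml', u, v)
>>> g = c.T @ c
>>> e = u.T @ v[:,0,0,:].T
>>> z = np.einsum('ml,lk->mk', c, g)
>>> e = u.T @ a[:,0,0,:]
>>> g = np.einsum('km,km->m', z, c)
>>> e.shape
(37, 37, 11)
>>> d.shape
(5, 37, 11, 37)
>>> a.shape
(5, 37, 37, 11)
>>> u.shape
(5, 37, 37)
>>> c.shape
(11, 7)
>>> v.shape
(37, 11, 37, 5)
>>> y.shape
(37, 37)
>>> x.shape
(11,)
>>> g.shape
(7,)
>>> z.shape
(11, 7)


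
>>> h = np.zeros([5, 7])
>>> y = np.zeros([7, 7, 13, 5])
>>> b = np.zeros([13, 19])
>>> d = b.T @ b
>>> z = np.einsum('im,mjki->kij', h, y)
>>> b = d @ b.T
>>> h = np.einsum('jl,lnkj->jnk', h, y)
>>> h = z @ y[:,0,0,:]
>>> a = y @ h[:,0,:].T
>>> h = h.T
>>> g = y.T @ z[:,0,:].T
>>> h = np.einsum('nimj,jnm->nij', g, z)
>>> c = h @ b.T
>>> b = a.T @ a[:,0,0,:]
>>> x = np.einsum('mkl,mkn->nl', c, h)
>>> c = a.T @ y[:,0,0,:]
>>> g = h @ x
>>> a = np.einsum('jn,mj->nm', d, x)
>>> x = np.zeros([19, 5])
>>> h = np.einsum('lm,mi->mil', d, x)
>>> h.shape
(19, 5, 19)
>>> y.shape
(7, 7, 13, 5)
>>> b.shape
(13, 13, 7, 13)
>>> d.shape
(19, 19)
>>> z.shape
(13, 5, 7)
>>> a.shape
(19, 13)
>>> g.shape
(5, 13, 19)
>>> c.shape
(13, 13, 7, 5)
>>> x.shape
(19, 5)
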